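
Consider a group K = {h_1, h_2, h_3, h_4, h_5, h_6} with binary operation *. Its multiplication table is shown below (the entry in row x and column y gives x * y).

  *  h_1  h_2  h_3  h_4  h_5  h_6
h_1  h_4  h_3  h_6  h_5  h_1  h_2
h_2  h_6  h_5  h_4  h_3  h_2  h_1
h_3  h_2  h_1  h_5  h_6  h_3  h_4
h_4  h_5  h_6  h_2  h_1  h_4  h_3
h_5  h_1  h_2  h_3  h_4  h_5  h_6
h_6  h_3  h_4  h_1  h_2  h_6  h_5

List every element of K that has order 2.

Identity is h_5. Compute the order of each non-identity element by repeated multiplication:
  h_1: h_1 → h_4 → h_5  (order 3)
  h_2: h_2 → h_5  (order 2)
  h_3: h_3 → h_5  (order 2)
  h_4: h_4 → h_1 → h_5  (order 3)
  h_6: h_6 → h_5  (order 2)
Elements of order 2: {h_2, h_3, h_6}.

{h_2, h_3, h_6}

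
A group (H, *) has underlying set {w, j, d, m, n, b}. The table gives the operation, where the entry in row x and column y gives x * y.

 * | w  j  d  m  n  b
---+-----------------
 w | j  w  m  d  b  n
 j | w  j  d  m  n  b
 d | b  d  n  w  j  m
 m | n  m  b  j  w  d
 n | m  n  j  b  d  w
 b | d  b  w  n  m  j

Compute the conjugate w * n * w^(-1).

The identity is j. In row w, the entry j sits in column w, so w^(-1) = w.
w * n = b
b * w = d

d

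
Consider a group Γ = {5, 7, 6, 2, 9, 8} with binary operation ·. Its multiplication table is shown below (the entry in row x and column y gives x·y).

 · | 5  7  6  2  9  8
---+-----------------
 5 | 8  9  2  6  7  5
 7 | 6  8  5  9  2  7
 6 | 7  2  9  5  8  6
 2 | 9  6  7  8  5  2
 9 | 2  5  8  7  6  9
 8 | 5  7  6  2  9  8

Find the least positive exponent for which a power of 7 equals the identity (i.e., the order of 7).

2

The identity element is 8 (its row matches the header).
7^1 = 7
7^2 = 7·7 = 8
The first power of 7 equal to the identity is 7^2, so ord(7) = 2.
(Structurally, Γ here is isomorphic to the symmetric group S_3.)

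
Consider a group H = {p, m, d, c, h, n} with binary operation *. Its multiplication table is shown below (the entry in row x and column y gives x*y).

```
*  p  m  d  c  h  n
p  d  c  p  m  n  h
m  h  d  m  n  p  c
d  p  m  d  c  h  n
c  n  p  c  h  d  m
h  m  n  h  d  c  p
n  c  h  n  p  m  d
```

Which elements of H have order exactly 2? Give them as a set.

{m, n, p}

Identity is d. Compute the order of each non-identity element by repeated multiplication:
  p: p → d  (order 2)
  m: m → d  (order 2)
  c: c → h → d  (order 3)
  h: h → c → d  (order 3)
  n: n → d  (order 2)
Elements of order 2: {m, n, p}.
(Structurally, H here is isomorphic to the symmetric group S_3.)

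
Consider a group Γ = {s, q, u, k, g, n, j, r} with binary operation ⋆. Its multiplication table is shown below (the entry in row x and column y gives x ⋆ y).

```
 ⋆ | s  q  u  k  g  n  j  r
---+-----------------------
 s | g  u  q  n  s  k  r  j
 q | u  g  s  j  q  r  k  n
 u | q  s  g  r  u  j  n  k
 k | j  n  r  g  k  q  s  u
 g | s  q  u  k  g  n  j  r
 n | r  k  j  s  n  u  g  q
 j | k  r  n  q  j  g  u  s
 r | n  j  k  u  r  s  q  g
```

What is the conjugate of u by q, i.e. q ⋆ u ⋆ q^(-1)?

The identity is g. In row q, the entry g sits in column q, so q^(-1) = q.
q ⋆ u = s
s ⋆ q = u

u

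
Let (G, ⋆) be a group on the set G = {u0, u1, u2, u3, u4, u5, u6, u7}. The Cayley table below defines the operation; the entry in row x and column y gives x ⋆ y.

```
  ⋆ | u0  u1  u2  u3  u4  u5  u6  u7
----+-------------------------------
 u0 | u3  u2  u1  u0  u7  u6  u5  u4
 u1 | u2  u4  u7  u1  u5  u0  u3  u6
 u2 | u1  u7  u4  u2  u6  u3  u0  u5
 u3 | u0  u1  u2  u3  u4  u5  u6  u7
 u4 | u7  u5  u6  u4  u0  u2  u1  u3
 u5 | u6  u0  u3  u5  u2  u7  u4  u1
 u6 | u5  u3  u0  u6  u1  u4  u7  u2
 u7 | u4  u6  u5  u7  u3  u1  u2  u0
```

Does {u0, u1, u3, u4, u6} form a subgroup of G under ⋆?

No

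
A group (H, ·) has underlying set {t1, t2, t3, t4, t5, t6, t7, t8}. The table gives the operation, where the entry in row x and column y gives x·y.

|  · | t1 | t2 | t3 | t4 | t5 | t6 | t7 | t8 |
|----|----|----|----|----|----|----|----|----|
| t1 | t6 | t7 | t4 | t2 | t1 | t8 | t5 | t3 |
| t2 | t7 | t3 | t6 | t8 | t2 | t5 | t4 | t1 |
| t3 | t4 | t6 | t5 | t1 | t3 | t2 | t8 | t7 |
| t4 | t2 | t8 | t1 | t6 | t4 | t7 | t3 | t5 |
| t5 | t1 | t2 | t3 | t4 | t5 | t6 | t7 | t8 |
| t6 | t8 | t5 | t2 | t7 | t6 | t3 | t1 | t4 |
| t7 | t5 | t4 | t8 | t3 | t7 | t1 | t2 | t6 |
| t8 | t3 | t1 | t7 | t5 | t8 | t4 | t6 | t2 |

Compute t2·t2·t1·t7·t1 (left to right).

t4

t2·t2 = t3
t3·t1 = t4
t4·t7 = t3
t3·t1 = t4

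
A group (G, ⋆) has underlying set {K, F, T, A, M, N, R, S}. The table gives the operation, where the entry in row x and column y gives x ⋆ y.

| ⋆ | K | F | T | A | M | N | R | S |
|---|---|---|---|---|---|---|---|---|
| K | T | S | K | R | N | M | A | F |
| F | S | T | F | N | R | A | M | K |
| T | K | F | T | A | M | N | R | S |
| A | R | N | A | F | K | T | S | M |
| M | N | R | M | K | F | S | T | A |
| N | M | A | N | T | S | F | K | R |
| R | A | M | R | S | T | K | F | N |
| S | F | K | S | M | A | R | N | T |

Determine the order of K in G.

2

The identity element is T (its row matches the header).
K^1 = K
K^2 = K ⋆ K = T
The first power of K equal to the identity is K^2, so ord(K) = 2.
(Structurally, G here is isomorphic to Z_2 x Z_4.)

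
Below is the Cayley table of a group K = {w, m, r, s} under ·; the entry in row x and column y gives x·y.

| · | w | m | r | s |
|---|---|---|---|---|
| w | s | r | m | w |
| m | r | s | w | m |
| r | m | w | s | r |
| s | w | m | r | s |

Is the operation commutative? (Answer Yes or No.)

Check whether the table is symmetric across its main diagonal.
Every entry (row x, col y) equals the entry (row y, col x), so K is abelian.

Yes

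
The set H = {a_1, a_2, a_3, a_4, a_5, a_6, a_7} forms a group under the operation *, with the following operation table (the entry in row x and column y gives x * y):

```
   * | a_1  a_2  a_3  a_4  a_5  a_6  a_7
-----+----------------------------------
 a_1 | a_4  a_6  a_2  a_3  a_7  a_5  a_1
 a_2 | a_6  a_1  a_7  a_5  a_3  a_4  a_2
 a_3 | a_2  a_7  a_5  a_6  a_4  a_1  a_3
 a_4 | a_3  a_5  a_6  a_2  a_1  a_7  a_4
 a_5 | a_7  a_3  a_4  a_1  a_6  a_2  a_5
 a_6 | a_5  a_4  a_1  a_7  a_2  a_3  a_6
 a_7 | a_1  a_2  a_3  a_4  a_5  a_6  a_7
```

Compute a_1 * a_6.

Read row a_1, column a_6: a_1 * a_6 = a_5.

a_5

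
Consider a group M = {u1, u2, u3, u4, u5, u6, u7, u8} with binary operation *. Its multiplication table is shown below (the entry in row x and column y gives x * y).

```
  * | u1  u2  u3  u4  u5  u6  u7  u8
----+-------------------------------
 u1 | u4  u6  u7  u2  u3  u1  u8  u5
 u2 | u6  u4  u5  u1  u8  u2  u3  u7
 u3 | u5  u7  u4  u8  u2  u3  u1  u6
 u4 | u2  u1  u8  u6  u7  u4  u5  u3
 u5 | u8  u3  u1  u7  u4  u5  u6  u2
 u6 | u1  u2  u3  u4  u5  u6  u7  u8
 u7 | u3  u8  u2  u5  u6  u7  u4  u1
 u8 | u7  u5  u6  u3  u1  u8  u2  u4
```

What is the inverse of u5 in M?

u7

First locate the identity: row u6 matches the header, so u6 is the identity.
Scan row u5 for u6: u5 * u7 = u6. Hence u5^(-1) = u7.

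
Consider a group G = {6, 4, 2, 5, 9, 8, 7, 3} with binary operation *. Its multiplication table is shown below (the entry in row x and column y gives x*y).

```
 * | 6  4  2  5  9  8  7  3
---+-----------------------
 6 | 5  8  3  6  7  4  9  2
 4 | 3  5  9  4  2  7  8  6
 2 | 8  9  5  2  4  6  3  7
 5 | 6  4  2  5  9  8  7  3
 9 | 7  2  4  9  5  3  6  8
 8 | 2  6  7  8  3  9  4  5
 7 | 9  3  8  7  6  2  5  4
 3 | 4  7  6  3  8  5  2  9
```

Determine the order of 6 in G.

2

The identity element is 5 (its row matches the header).
6^1 = 6
6^2 = 6*6 = 5
The first power of 6 equal to the identity is 6^2, so ord(6) = 2.
(Structurally, G here is isomorphic to the dihedral group D_4.)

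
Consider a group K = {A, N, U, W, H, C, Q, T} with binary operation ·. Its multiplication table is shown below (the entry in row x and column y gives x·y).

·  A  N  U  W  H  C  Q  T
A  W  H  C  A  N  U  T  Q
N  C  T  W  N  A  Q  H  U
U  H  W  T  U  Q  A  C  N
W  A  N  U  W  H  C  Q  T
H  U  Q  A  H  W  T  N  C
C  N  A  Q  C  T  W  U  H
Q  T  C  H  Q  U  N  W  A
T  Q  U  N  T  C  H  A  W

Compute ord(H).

2

The identity element is W (its row matches the header).
H^1 = H
H^2 = H·H = W
The first power of H equal to the identity is H^2, so ord(H) = 2.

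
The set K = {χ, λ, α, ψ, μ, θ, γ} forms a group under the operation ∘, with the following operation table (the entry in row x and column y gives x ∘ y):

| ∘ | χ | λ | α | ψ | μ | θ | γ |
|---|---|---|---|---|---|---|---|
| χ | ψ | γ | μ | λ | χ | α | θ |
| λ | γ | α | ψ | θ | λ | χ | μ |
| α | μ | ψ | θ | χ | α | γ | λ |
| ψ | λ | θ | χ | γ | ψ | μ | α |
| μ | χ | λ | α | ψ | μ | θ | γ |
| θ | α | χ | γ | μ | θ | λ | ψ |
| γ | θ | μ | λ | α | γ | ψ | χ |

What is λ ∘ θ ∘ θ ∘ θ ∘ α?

λ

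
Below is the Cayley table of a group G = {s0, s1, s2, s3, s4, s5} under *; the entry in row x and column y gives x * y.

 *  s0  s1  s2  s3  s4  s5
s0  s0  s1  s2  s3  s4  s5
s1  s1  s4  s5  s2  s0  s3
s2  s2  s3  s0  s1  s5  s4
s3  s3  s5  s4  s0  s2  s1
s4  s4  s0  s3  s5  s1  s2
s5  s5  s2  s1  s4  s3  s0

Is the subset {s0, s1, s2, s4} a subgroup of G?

s1 * s2 = s5, which is not in {s0, s1, s2, s4}.
The subset is not closed under *, so it is not a subgroup.

No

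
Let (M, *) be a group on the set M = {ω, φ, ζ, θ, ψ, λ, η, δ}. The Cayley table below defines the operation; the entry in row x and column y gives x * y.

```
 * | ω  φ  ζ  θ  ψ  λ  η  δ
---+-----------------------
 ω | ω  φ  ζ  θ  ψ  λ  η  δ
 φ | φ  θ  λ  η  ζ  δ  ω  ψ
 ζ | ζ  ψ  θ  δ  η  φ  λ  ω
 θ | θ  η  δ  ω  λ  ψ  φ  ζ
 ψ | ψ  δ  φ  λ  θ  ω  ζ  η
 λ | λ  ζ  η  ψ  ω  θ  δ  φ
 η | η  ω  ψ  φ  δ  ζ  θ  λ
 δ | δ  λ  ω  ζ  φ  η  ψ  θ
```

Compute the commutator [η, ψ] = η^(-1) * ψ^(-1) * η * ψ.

Identity is ω; from the table η^(-1) = φ and ψ^(-1) = λ.
φ * λ = δ
δ * η = ψ
ψ * ψ = θ
(Structurally, M here is isomorphic to the quaternion group Q_8.)

θ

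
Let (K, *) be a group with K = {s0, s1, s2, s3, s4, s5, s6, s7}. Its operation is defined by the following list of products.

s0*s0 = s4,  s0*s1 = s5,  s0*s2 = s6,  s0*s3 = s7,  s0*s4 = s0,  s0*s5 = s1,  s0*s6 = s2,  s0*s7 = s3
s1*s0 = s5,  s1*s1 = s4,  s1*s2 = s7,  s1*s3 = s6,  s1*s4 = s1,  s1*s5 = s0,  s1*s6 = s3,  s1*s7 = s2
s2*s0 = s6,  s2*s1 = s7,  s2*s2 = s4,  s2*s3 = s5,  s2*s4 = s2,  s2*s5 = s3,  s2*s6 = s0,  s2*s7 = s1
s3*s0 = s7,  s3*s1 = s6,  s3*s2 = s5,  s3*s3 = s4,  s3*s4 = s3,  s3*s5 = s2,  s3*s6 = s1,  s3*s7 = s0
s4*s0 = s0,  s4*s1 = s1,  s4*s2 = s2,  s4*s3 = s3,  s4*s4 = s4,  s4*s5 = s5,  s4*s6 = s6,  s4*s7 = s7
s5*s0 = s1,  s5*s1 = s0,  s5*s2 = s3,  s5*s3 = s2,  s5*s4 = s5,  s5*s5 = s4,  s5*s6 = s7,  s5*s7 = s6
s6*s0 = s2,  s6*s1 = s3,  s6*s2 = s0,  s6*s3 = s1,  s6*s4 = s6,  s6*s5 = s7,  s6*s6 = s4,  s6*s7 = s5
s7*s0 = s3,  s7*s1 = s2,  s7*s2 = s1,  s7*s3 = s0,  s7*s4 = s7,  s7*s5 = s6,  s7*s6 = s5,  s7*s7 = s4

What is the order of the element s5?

2

The identity element is s4 (its row matches the header).
s5^1 = s5
s5^2 = s5 * s5 = s4
The first power of s5 equal to the identity is s5^2, so ord(s5) = 2.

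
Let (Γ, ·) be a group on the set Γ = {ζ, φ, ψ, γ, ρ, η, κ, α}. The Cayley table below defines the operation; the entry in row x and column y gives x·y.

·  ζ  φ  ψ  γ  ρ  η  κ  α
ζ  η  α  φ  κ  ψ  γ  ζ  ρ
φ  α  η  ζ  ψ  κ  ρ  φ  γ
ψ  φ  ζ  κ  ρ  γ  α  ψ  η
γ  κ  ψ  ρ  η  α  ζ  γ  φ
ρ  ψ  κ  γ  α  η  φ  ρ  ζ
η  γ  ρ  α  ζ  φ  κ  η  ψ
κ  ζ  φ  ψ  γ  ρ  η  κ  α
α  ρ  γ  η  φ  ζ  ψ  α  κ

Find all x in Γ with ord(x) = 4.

Identity is κ. Compute the order of each non-identity element by repeated multiplication:
  ζ: ζ → η → γ → κ  (order 4)
  φ: φ → η → ρ → κ  (order 4)
  ψ: ψ → κ  (order 2)
  γ: γ → η → ζ → κ  (order 4)
  ρ: ρ → η → φ → κ  (order 4)
  η: η → κ  (order 2)
  α: α → κ  (order 2)
Elements of order 4: {γ, ζ, ρ, φ}.

{γ, ζ, ρ, φ}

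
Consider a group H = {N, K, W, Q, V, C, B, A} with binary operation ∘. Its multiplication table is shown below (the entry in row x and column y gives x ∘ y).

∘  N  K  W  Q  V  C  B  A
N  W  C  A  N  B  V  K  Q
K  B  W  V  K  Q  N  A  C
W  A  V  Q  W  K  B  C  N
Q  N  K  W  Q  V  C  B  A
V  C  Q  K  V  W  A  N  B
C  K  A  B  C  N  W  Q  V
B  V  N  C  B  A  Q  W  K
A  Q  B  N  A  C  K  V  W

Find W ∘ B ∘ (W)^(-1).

B

The identity is Q. In row W, the entry Q sits in column W, so W^(-1) = W.
W ∘ B = C
C ∘ W = B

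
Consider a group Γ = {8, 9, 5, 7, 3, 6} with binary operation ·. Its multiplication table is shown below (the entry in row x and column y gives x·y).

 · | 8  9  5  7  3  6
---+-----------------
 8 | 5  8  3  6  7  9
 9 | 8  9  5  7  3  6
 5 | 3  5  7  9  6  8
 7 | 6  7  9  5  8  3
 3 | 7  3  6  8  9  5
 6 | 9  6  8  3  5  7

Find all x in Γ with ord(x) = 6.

{6, 8}

Identity is 9. Compute the order of each non-identity element by repeated multiplication:
  8: 8 → 5 → 3 → 7 → 6 → 9  (order 6)
  5: 5 → 7 → 9  (order 3)
  7: 7 → 5 → 9  (order 3)
  3: 3 → 9  (order 2)
  6: 6 → 7 → 3 → 5 → 8 → 9  (order 6)
Elements of order 6: {6, 8}.
(Structurally, Γ here is isomorphic to the cyclic group Z_6.)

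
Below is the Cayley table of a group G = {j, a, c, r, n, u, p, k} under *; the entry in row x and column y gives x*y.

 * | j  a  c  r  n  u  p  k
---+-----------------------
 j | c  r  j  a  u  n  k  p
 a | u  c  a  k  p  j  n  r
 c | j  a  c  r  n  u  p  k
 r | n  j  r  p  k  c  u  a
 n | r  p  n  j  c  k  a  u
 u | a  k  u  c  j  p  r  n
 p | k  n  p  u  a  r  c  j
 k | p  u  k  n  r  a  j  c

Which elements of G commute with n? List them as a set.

{a, c, n, p}

Compare row n with column n entry by entry.
a*n = p = n*a, so a commutes with n.
k*n = r but n*k = u, so k does not.
Collecting the elements that commute with n: C(n) = {a, c, n, p}.
(Structurally, G here is isomorphic to the dihedral group D_4.)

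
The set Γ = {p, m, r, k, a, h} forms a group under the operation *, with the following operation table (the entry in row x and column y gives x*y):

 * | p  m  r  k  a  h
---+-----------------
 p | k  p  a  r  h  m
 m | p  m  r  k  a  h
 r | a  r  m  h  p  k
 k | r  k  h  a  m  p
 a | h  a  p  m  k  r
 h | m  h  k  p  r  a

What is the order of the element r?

2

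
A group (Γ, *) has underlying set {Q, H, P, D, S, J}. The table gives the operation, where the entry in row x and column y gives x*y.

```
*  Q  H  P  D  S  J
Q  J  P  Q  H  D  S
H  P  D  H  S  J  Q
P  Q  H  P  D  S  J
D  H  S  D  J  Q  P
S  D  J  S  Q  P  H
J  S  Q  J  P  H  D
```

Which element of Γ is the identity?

The identity e satisfies e*x = x for all x, so its row in the table reproduces the column headers.
Row P reads: Q, H, P, D, S, J — exactly the header order. So P is the identity.

P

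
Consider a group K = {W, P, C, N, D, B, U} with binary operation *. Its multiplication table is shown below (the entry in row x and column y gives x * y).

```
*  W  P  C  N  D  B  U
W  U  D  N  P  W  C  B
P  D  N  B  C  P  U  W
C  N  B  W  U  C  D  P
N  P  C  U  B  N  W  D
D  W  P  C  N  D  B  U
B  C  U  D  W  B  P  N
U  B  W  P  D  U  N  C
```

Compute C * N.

U

Read row C, column N: C * N = U.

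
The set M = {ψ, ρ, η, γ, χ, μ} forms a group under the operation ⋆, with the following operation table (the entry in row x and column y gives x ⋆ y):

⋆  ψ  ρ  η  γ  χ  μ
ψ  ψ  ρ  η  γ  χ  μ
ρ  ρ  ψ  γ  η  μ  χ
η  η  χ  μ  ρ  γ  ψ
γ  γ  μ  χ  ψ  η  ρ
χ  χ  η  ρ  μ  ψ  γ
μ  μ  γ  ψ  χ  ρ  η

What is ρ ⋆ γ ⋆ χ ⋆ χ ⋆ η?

μ

ρ ⋆ γ = η
η ⋆ χ = γ
γ ⋆ χ = η
η ⋆ η = μ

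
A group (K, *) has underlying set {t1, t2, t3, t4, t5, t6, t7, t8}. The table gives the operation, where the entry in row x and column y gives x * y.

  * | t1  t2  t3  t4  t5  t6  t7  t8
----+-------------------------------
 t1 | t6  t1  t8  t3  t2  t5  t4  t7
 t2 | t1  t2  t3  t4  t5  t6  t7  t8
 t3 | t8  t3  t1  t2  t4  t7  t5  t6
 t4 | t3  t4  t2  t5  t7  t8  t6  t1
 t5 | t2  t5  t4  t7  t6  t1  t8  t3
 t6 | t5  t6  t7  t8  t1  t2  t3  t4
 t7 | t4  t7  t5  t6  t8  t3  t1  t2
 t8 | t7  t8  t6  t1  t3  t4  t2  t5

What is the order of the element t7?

8

The identity element is t2 (its row matches the header).
t7^1 = t7
t7^2 = t7 * t7 = t1
t7^3 = t1 * t7 = t4
t7^4 = t4 * t7 = t6
t7^5 = t6 * t7 = t3
t7^6 = t3 * t7 = t5
t7^7 = t5 * t7 = t8
t7^8 = t8 * t7 = t2
The first power of t7 equal to the identity is t7^8, so ord(t7) = 8.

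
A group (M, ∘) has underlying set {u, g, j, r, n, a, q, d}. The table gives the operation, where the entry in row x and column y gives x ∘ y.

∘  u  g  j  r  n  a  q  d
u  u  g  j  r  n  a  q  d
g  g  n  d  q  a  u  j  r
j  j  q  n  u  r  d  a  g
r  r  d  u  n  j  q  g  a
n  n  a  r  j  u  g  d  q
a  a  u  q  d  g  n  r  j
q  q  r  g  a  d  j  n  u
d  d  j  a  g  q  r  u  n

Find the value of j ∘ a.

d

Read row j, column a: j ∘ a = d.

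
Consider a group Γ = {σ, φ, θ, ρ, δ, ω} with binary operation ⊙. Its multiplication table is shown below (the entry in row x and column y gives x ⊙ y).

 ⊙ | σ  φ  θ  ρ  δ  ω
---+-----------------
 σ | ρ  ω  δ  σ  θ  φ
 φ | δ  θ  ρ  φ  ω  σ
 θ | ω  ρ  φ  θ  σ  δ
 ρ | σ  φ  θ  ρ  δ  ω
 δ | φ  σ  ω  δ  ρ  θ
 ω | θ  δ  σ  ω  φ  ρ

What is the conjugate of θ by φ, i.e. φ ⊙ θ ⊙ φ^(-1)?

The identity is ρ. In row φ, the entry ρ sits in column θ, so φ^(-1) = θ.
φ ⊙ θ = ρ
ρ ⊙ θ = θ
(Structurally, Γ here is isomorphic to the symmetric group S_3.)

θ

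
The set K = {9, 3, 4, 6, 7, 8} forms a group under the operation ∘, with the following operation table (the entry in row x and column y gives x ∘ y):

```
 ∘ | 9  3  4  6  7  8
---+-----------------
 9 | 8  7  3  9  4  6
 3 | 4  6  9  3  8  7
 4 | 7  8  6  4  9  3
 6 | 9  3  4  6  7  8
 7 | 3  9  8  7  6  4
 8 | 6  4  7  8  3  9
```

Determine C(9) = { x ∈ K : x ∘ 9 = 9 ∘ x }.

Compare row 9 with column 9 entry by entry.
8 ∘ 9 = 6 = 9 ∘ 8, so 8 commutes with 9.
3 ∘ 9 = 4 but 9 ∘ 3 = 7, so 3 does not.
Collecting the elements that commute with 9: C(9) = {6, 8, 9}.

{6, 8, 9}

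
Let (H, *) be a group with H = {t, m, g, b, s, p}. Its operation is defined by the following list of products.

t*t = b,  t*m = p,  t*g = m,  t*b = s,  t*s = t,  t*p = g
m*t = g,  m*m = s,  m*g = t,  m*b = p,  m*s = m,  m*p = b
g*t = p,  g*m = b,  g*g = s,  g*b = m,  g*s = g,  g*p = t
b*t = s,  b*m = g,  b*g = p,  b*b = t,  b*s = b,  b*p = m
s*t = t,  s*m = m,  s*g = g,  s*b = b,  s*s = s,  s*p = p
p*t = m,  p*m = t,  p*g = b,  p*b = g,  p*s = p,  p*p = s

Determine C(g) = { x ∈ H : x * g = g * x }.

{g, s}

Compare row g with column g entry by entry.
t * g = m but g * t = p, so t does not.
Collecting the elements that commute with g: C(g) = {g, s}.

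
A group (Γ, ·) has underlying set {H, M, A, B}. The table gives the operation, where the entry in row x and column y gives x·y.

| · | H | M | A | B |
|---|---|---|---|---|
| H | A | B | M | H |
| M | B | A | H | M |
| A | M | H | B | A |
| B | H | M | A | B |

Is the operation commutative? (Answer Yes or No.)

Check whether the table is symmetric across its main diagonal.
Every entry (row x, col y) equals the entry (row y, col x), so Γ is abelian.

Yes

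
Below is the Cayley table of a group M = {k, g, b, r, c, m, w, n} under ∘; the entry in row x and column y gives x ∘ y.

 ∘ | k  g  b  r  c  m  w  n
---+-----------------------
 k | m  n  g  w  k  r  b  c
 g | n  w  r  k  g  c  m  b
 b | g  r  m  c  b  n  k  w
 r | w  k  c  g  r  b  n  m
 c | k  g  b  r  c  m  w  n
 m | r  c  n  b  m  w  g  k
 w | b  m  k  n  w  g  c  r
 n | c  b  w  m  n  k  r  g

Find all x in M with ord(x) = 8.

{b, k, n, r}

Identity is c. Compute the order of each non-identity element by repeated multiplication:
  k: k → m → r → w → b → g → n → c  (order 8)
  g: g → w → m → c  (order 4)
  b: b → m → n → w → k → g → r → c  (order 8)
  r: r → g → k → w → n → m → b → c  (order 8)
  m: m → w → g → c  (order 4)
  w: w → c  (order 2)
  n: n → g → b → w → r → m → k → c  (order 8)
Elements of order 8: {b, k, n, r}.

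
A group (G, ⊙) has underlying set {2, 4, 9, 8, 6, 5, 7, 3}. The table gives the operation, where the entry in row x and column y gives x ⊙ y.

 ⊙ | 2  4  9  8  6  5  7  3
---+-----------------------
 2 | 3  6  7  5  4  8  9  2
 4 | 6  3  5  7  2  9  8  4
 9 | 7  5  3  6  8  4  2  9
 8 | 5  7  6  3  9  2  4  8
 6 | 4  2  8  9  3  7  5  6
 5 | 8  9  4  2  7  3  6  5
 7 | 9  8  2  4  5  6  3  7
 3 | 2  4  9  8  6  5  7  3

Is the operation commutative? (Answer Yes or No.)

Check whether the table is symmetric across its main diagonal.
Every entry (row x, col y) equals the entry (row y, col x), so G is abelian.
(In fact G ≅ the elementary abelian group (Z_2)^3.)

Yes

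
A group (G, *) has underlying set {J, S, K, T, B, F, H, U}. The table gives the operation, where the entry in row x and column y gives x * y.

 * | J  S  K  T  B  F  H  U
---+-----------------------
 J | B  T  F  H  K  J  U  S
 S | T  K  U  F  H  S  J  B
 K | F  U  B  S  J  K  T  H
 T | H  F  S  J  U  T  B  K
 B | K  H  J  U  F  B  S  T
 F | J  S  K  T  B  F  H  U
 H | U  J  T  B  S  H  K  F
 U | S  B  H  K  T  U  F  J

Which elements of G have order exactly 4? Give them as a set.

{J, K}

Identity is F. Compute the order of each non-identity element by repeated multiplication:
  J: J → B → K → F  (order 4)
  S: S → K → U → B → H → J → T → F  (order 8)
  K: K → B → J → F  (order 4)
  T: T → J → H → B → U → K → S → F  (order 8)
  B: B → F  (order 2)
  H: H → K → T → B → S → J → U → F  (order 8)
  U: U → J → S → B → T → K → H → F  (order 8)
Elements of order 4: {J, K}.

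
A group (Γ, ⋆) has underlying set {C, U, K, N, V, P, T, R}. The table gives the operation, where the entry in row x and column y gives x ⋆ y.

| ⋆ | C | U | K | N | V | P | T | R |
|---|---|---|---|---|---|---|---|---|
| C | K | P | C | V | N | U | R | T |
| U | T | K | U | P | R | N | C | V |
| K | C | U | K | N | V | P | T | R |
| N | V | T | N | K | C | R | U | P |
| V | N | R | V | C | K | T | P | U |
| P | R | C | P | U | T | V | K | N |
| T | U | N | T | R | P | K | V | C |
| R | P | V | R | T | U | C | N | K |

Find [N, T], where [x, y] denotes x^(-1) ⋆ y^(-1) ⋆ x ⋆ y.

Identity is K; from the table N^(-1) = N and T^(-1) = P.
N ⋆ P = R
R ⋆ N = T
T ⋆ T = V

V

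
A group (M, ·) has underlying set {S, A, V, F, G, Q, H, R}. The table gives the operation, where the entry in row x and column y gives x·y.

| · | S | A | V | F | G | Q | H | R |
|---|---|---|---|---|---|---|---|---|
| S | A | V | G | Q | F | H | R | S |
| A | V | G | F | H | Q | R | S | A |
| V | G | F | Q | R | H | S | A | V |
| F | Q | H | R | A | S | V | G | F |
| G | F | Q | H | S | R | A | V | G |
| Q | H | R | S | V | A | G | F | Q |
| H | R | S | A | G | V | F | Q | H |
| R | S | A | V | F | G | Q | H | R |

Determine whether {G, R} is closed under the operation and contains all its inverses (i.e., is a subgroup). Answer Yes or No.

Yes

{G, R} contains the identity R.
Checking products: every product of two elements of {G, R} (read from the table) lies in {G, R}, so the set is closed.
In a finite group, a nonempty closed subset is a subgroup. So {G, R} ≤ M.
(Structurally, M here is isomorphic to the cyclic group Z_8.)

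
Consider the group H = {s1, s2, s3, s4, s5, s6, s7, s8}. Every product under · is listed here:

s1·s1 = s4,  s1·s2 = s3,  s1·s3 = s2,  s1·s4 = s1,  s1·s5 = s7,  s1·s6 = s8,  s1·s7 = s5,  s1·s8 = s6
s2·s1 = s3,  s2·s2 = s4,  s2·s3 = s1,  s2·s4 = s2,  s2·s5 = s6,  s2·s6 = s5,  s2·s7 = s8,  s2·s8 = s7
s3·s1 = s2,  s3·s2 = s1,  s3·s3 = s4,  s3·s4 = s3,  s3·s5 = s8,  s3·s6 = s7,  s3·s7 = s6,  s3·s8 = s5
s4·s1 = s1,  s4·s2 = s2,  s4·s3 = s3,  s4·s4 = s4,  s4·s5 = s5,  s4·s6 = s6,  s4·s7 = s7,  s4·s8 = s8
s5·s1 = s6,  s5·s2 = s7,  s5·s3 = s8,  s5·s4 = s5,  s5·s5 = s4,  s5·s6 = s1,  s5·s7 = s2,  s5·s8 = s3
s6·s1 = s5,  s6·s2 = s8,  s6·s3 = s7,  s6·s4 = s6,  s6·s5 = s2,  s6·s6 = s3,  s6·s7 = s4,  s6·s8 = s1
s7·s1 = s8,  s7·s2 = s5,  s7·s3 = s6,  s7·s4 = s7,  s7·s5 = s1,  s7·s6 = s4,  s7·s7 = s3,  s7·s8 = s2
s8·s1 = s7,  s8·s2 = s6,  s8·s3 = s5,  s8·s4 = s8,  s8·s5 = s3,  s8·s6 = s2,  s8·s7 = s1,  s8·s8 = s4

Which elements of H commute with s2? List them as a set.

Compare row s2 with column s2 entry by entry.
s3·s2 = s1 = s2·s3, so s3 commutes with s2.
s8·s2 = s6 but s2·s8 = s7, so s8 does not.
Collecting the elements that commute with s2: C(s2) = {s1, s2, s3, s4}.
(Structurally, H here is isomorphic to the dihedral group D_4.)

{s1, s2, s3, s4}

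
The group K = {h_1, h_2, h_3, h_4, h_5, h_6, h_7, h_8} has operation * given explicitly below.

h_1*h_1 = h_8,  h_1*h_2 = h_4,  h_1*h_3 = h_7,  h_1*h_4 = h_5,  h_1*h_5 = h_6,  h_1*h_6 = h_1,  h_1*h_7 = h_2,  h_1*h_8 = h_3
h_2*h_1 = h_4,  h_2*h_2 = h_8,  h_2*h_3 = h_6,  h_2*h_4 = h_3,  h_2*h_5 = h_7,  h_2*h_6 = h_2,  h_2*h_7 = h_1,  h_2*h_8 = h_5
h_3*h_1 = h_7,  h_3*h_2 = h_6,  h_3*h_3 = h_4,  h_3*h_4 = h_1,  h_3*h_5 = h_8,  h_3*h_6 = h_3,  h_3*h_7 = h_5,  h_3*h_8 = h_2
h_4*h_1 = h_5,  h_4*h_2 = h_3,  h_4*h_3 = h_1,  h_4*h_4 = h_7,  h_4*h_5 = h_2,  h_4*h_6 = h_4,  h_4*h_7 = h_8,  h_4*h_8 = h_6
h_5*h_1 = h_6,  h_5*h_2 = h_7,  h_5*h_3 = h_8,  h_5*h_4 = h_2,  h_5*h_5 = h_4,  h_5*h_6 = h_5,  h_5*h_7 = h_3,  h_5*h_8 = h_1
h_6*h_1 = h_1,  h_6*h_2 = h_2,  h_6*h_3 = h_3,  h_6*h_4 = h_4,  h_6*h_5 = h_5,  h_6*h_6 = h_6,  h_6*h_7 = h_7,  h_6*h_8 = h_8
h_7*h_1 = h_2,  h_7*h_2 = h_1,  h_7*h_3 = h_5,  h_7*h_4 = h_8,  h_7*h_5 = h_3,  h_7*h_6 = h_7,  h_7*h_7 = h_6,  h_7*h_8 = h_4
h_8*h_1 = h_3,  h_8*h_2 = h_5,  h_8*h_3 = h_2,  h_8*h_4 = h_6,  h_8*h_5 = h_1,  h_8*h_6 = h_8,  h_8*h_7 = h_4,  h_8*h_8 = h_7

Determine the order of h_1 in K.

8

The identity element is h_6 (its row matches the header).
h_1^1 = h_1
h_1^2 = h_1*h_1 = h_8
h_1^3 = h_8*h_1 = h_3
h_1^4 = h_3*h_1 = h_7
h_1^5 = h_7*h_1 = h_2
h_1^6 = h_2*h_1 = h_4
h_1^7 = h_4*h_1 = h_5
h_1^8 = h_5*h_1 = h_6
The first power of h_1 equal to the identity is h_1^8, so ord(h_1) = 8.
(Structurally, K here is isomorphic to the cyclic group Z_8.)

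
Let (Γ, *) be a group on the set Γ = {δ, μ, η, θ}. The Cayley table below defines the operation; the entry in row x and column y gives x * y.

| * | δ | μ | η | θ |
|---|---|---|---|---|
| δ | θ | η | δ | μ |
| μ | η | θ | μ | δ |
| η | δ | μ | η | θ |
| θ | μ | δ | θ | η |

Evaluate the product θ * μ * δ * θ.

θ * μ = δ
δ * δ = θ
θ * θ = η

η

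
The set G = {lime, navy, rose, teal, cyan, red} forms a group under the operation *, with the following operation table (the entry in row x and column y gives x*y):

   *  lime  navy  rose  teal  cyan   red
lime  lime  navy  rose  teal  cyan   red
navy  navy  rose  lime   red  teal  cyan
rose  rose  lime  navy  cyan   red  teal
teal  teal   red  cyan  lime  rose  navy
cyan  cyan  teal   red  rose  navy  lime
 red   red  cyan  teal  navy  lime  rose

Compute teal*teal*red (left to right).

teal*teal = lime
lime*red = red

red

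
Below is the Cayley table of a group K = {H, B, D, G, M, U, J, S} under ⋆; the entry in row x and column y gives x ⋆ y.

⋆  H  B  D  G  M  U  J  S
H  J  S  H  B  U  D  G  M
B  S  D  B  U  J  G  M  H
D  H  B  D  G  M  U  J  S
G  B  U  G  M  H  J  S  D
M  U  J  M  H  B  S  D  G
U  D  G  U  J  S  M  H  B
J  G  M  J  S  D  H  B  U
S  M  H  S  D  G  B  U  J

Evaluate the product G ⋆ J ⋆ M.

G ⋆ J = S
S ⋆ M = G

G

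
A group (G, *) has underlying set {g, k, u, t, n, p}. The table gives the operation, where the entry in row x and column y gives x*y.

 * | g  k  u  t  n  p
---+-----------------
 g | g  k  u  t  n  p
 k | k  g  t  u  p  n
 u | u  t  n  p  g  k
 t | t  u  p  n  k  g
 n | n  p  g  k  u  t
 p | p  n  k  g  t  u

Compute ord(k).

The identity element is g (its row matches the header).
k^1 = k
k^2 = k*k = g
The first power of k equal to the identity is k^2, so ord(k) = 2.
(Structurally, G here is isomorphic to the cyclic group Z_6.)

2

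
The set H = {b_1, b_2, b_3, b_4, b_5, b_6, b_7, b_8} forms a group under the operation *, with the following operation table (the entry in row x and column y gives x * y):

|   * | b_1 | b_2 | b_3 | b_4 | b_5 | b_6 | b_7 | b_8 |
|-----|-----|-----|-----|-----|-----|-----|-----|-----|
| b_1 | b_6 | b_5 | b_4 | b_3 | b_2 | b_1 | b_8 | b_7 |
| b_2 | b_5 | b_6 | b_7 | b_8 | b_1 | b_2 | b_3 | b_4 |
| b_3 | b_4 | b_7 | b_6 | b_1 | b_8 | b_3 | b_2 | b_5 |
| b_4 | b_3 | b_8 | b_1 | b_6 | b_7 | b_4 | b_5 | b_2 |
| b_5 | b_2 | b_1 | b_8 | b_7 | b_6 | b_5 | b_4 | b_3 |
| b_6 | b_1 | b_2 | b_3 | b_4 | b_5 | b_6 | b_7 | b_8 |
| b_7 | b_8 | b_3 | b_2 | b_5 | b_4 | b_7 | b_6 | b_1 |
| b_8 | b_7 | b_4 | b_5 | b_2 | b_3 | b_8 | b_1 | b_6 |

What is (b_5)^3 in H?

b_5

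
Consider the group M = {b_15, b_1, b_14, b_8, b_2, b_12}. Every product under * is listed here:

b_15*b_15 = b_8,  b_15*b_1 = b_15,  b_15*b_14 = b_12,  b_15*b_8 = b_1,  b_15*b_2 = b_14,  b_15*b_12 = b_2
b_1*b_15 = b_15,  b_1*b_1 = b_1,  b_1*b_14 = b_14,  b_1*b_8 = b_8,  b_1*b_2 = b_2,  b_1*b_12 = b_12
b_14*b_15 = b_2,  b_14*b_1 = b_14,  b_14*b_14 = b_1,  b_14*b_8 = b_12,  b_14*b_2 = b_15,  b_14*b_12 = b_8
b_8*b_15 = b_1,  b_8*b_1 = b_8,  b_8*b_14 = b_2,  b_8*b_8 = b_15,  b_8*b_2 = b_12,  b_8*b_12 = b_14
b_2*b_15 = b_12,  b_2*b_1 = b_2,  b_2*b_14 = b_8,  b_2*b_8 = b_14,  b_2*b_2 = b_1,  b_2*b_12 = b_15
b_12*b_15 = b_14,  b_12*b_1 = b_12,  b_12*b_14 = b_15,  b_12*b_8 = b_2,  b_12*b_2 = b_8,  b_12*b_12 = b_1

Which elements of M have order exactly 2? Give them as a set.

Identity is b_1. Compute the order of each non-identity element by repeated multiplication:
  b_15: b_15 → b_8 → b_1  (order 3)
  b_14: b_14 → b_1  (order 2)
  b_8: b_8 → b_15 → b_1  (order 3)
  b_2: b_2 → b_1  (order 2)
  b_12: b_12 → b_1  (order 2)
Elements of order 2: {b_12, b_14, b_2}.
(Structurally, M here is isomorphic to the symmetric group S_3.)

{b_12, b_14, b_2}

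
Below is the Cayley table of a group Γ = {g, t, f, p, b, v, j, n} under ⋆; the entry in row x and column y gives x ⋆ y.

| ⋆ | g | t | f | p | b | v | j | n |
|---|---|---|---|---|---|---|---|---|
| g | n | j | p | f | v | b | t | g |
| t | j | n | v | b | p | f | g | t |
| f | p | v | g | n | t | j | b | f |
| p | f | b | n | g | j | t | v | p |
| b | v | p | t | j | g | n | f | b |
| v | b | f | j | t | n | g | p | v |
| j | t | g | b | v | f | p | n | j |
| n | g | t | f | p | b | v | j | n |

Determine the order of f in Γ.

The identity element is n (its row matches the header).
f^1 = f
f^2 = f ⋆ f = g
f^3 = g ⋆ f = p
f^4 = p ⋆ f = n
The first power of f equal to the identity is f^4, so ord(f) = 4.
(Structurally, Γ here is isomorphic to Z_2 x Z_4.)

4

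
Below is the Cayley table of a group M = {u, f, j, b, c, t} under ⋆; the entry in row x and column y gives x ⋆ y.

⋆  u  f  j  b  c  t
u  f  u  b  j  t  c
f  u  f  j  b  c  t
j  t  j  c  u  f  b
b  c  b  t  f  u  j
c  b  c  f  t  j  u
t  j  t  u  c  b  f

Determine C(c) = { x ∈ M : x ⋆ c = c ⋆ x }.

Compare row c with column c entry by entry.
j ⋆ c = f = c ⋆ j, so j commutes with c.
u ⋆ c = t but c ⋆ u = b, so u does not.
Collecting the elements that commute with c: C(c) = {c, f, j}.

{c, f, j}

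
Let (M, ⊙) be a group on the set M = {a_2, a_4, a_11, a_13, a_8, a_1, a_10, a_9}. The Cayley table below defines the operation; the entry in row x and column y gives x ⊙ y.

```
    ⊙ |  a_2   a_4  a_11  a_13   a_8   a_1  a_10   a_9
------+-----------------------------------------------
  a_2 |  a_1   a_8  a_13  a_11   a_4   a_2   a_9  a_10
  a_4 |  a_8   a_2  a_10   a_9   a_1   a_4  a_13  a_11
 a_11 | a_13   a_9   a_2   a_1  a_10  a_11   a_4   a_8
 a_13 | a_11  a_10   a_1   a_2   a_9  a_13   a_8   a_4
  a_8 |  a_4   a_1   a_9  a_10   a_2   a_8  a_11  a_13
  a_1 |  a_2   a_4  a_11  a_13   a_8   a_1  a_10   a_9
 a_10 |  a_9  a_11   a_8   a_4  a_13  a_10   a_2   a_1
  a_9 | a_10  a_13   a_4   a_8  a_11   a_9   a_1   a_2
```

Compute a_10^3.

a_9

a_10^1 = a_10
a_10^2 = a_10 ⊙ a_10 = a_2
a_10^3 = a_2 ⊙ a_10 = a_9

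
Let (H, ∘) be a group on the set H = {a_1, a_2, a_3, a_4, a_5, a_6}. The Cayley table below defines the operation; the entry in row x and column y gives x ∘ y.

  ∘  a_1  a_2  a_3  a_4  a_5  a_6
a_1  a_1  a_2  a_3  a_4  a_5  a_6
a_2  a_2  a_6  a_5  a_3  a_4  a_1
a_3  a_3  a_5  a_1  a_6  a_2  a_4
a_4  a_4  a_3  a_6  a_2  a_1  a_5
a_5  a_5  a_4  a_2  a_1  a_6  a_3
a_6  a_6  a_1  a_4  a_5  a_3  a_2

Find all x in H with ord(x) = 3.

Identity is a_1. Compute the order of each non-identity element by repeated multiplication:
  a_2: a_2 → a_6 → a_1  (order 3)
  a_3: a_3 → a_1  (order 2)
  a_4: a_4 → a_2 → a_3 → a_6 → a_5 → a_1  (order 6)
  a_5: a_5 → a_6 → a_3 → a_2 → a_4 → a_1  (order 6)
  a_6: a_6 → a_2 → a_1  (order 3)
Elements of order 3: {a_2, a_6}.

{a_2, a_6}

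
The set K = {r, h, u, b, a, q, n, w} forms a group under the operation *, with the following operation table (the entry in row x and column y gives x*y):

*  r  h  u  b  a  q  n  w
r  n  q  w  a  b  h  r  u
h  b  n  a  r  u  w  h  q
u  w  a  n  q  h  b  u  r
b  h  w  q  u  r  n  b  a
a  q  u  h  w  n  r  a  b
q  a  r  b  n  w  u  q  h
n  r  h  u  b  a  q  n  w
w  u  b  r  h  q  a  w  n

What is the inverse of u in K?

u

First locate the identity: row n matches the header, so n is the identity.
Scan row u for n: u*u = n. Hence u^(-1) = u.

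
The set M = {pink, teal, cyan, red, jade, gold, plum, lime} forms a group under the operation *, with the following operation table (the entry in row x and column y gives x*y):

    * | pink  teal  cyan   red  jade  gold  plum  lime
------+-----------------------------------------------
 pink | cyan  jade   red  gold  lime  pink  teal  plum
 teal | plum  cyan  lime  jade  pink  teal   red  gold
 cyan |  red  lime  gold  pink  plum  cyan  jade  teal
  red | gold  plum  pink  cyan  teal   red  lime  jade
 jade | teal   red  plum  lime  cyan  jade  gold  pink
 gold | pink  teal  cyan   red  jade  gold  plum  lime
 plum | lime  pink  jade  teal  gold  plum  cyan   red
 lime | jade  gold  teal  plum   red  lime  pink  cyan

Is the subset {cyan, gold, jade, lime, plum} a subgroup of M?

No

cyan*lime = teal, which is not in {cyan, gold, jade, lime, plum}.
The subset is not closed under *, so it is not a subgroup.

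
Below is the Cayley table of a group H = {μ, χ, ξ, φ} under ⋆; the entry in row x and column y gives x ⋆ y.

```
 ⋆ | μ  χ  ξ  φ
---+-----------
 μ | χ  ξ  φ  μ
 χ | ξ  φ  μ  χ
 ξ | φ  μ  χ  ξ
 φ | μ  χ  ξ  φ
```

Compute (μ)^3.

ξ

μ^1 = μ
μ^2 = μ ⋆ μ = χ
μ^3 = χ ⋆ μ = ξ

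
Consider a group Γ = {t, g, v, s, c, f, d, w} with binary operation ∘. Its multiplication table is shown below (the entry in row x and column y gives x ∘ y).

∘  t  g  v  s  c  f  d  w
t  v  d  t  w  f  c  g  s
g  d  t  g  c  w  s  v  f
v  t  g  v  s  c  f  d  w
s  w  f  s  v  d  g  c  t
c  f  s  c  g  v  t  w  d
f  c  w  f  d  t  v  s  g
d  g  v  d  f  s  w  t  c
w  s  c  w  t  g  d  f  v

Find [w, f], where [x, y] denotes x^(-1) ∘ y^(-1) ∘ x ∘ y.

Identity is v; from the table w^(-1) = w and f^(-1) = f.
w ∘ f = d
d ∘ w = c
c ∘ f = t
(Structurally, Γ here is isomorphic to the dihedral group D_4.)

t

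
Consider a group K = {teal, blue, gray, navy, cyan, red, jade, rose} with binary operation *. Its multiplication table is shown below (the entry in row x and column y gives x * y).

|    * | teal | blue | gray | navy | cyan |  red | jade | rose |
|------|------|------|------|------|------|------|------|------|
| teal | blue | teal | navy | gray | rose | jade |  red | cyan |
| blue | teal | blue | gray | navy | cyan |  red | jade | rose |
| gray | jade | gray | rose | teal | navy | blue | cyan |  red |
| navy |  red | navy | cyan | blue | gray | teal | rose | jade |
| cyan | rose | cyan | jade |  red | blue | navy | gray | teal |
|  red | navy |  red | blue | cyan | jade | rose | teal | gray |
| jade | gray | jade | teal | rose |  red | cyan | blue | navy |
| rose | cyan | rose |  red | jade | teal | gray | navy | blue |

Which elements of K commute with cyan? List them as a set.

{blue, cyan, rose, teal}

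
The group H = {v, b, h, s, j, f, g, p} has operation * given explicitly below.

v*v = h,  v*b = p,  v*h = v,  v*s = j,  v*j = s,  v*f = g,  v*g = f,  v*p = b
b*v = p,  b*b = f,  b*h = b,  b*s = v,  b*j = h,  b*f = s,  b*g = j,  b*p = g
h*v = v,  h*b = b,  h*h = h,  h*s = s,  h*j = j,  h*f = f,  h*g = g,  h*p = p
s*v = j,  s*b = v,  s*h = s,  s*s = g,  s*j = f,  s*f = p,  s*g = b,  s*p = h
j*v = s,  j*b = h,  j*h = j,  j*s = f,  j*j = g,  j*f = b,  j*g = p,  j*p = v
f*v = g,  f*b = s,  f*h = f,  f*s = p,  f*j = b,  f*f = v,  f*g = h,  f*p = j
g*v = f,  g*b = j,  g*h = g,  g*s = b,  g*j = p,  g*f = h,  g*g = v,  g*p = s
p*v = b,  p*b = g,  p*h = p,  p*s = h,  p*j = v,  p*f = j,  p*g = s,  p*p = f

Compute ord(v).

The identity element is h (its row matches the header).
v^1 = v
v^2 = v * v = h
The first power of v equal to the identity is v^2, so ord(v) = 2.

2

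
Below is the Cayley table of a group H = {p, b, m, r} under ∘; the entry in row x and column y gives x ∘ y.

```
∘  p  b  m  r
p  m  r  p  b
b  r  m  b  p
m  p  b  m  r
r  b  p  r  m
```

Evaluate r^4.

r^1 = r
r^2 = r ∘ r = m
r^3 = m ∘ r = r
r^4 = r ∘ r = m

m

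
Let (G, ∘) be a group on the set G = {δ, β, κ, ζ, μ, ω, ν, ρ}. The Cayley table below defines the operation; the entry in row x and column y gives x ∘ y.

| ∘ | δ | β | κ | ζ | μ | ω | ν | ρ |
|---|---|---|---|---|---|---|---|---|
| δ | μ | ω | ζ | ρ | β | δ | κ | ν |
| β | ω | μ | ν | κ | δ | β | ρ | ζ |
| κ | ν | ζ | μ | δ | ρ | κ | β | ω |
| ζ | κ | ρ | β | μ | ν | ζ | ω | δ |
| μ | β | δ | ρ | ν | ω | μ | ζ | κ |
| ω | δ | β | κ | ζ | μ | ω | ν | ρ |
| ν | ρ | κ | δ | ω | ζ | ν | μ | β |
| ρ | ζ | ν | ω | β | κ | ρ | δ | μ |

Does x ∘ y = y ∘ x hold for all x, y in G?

β ∘ ρ = ζ but ρ ∘ β = ν.
Since β and ρ do not commute, G is not abelian.

No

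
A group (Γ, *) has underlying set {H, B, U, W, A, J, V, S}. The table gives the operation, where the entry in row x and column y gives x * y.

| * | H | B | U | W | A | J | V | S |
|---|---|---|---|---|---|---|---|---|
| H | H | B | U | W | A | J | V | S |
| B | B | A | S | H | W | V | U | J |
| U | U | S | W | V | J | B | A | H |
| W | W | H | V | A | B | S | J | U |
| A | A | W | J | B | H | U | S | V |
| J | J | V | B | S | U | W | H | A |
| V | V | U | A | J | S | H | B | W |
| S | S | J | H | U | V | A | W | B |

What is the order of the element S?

The identity element is H (its row matches the header).
S^1 = S
S^2 = S * S = B
S^3 = B * S = J
S^4 = J * S = A
S^5 = A * S = V
S^6 = V * S = W
S^7 = W * S = U
S^8 = U * S = H
The first power of S equal to the identity is S^8, so ord(S) = 8.
(Structurally, Γ here is isomorphic to the cyclic group Z_8.)

8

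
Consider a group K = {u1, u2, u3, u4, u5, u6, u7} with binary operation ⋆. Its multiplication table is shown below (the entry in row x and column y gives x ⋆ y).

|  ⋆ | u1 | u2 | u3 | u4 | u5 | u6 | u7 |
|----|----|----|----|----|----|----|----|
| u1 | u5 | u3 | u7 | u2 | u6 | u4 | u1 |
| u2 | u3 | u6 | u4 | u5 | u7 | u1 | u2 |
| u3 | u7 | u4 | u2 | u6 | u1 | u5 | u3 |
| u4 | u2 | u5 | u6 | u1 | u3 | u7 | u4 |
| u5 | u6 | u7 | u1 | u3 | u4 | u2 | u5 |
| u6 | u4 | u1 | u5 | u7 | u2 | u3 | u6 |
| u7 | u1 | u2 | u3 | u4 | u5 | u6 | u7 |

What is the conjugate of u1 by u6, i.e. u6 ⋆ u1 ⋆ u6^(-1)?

The identity is u7. In row u6, the entry u7 sits in column u4, so u6^(-1) = u4.
u6 ⋆ u1 = u4
u4 ⋆ u4 = u1

u1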